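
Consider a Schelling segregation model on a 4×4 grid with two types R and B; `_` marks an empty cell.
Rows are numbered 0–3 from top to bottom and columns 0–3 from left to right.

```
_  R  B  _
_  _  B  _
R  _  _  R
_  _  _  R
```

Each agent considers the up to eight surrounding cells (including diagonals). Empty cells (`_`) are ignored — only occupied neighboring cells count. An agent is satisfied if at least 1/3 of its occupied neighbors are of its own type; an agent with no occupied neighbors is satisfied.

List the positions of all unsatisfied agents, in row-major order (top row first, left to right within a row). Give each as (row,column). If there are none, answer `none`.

(0,1)

(0,1)R 0/2 ✗
(0,2)B 1/2 ✓
(1,2)B 1/3 ✓
(2,0)R 0/0 ✓
(2,3)R 1/2 ✓
(3,3)R 1/1 ✓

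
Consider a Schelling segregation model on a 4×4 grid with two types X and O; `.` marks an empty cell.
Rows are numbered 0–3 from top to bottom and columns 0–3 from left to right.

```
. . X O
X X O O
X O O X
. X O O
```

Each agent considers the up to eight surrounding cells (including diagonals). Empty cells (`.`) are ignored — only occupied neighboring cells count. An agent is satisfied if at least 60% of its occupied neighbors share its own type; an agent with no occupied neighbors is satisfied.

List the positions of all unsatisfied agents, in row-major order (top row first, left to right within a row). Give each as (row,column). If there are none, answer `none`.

Row 0: (0,2)X 1/4 ✗ · (0,3)O 2/3 ✓
Row 1: (1,0)X 2/3 ✓ · (1,1)X 3/6 ✗ · (1,2)O 4/7 ✗ · (1,3)O 3/5 ✓
Row 2: (2,0)X 3/4 ✓ · (2,1)O 3/7 ✗ · (2,2)O 5/8 ✓ · (2,3)X 0/5 ✗
Row 3: (3,1)X 1/4 ✗ · (3,2)O 3/5 ✓ · (3,3)O 2/3 ✓

(0,2), (1,1), (1,2), (2,1), (2,3), (3,1)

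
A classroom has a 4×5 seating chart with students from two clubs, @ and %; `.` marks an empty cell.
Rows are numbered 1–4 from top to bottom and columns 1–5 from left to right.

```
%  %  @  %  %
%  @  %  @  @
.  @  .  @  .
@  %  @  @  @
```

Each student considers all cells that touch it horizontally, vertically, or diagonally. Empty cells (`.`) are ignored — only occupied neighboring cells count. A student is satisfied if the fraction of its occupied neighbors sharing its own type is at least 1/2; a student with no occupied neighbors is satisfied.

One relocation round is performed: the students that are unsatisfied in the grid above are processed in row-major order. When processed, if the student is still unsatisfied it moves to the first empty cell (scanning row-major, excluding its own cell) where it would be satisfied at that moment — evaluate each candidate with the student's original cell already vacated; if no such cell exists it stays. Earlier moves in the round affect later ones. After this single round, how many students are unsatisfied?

Initially unsatisfied (in order): (1,3), (1,4), (1,5), (2,2), (2,3), (4,2).
  (1,3) → (3,1).
  (1,4): now satisfied by earlier moves; stays.
  (1,5) → (1,3).
  (2,2) → (1,5).
  (2,3): now satisfied by earlier moves; stays.
  (4,2) → (2,2).
Resulting grid:
% % % % @
% % % @ @
@ @ . @ .
@ . @ @ @
Unsatisfied now: (1,4).

1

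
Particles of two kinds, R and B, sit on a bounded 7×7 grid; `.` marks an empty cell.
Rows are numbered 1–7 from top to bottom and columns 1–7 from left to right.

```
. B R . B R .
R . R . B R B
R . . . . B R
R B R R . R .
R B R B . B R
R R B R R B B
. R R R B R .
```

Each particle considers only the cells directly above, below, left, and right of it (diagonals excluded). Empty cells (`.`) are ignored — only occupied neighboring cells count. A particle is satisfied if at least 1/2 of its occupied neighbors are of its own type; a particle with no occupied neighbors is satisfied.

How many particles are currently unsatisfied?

16

Row 1: (1,2)B 0/1 ✗ · (1,3)R 1/2 ✓ · (1,5)B 1/2 ✓ · (1,6)R 1/2 ✓
Row 2: (2,1)R 1/1 ✓ · (2,3)R 1/1 ✓ · (2,5)B 1/2 ✓ · (2,6)R 1/4 ✗ · (2,7)B 0/2 ✗
Row 3: (3,1)R 2/2 ✓ · (3,6)B 0/3 ✗ · (3,7)R 0/2 ✗
Row 4: (4,1)R 2/3 ✓ · (4,2)B 1/3 ✗ · (4,3)R 2/3 ✓ · (4,4)R 1/2 ✓ · (4,6)R 0/2 ✗
Row 5: (5,1)R 2/3 ✓ · (5,2)B 1/4 ✗ · (5,3)R 1/4 ✗ · (5,4)B 0/3 ✗ · (5,6)B 1/3 ✗ · (5,7)R 0/2 ✗
Row 6: (6,1)R 2/2 ✓ · (6,2)R 2/4 ✓ · (6,3)B 0/4 ✗ · (6,4)R 2/4 ✓ · (6,5)R 1/3 ✗ · (6,6)B 2/4 ✓ · (6,7)B 1/2 ✓
Row 7: (7,2)R 2/2 ✓ · (7,3)R 2/3 ✓ · (7,4)R 2/3 ✓ · (7,5)B 0/3 ✗ · (7,6)R 0/2 ✗
Unsatisfied: (1,2), (2,6), (2,7), (3,6), (3,7), (4,2), (4,6), (5,2), (5,3), (5,4), (5,6), (5,7), (6,3), (6,5), (7,5), (7,6) — 16 in total.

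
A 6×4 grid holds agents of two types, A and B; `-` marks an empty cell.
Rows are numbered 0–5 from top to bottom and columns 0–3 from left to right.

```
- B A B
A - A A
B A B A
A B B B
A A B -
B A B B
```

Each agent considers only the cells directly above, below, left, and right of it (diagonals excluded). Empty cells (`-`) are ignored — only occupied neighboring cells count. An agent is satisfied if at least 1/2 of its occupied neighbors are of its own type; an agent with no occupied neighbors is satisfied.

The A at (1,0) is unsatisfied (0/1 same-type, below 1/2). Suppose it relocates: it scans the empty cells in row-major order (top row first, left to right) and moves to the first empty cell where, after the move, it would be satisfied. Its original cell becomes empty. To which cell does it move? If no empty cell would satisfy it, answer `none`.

(1,1)

Vacating (1,0). Empty cells in order:
  (0,0): 0/1 same-type → still unsatisfied.
  (1,1): 2/3 same-type → satisfied — stop here.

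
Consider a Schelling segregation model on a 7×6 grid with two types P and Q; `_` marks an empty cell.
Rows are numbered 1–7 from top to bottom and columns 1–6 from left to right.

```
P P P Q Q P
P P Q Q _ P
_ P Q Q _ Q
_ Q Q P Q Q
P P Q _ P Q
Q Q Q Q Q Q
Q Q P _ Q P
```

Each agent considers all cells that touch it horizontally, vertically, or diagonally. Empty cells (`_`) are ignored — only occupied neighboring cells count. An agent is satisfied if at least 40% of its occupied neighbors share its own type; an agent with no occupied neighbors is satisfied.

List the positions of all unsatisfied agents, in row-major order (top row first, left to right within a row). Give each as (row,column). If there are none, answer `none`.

Row 1: (1,1)P 3/3 ok · (1,2)P 4/5 ok · (1,3)P 2/5 ok · (1,4)Q 3/4 ok · (1,5)Q 2/4 ok · (1,6)P 1/2 ok
Row 2: (2,1)P 4/4 ok · (2,2)P 5/7 ok · (2,3)Q 4/8 ok · (2,4)Q 5/6 ok · (2,6)P 1/3 unhappy
Row 3: (3,2)P 2/6 unhappy · (3,3)Q 5/8 ok · (3,4)Q 5/6 ok · (3,6)Q 2/3 ok
Row 4: (4,2)Q 3/6 ok · (4,3)Q 4/7 ok · (4,4)P 1/6 unhappy · (4,5)Q 4/6 ok · (4,6)Q 3/4 ok
Row 5: (5,1)P 1/4 unhappy · (5,2)P 1/7 unhappy · (5,3)Q 5/7 ok · (5,5)P 1/7 unhappy · (5,6)Q 4/5 ok
Row 6: (6,1)Q 3/5 ok · (6,2)Q 5/8 ok · (6,3)Q 4/6 ok · (6,4)Q 4/6 ok · (6,5)Q 4/6 ok · (6,6)Q 3/5 ok
Row 7: (7,1)Q 3/3 ok · (7,2)Q 4/5 ok · (7,3)P 0/4 unhappy · (7,5)Q 3/4 ok · (7,6)P 0/3 unhappy

(2,6), (3,2), (4,4), (5,1), (5,2), (5,5), (7,3), (7,6)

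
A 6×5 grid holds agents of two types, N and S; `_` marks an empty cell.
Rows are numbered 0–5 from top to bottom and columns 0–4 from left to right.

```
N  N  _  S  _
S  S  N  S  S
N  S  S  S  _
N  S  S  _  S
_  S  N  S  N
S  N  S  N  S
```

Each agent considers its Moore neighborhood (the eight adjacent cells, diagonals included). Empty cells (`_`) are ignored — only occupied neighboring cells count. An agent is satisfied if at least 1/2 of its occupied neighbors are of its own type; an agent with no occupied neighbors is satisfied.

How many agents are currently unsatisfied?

12

(0,0)N 1/3 ✗
(0,1)N 2/4 ✓
(0,3)S 2/3 ✓
(1,0)S 2/5 ✗
(1,1)S 3/7 ✗
(1,2)N 1/7 ✗
(1,3)S 4/5 ✓
(1,4)S 3/3 ✓
(2,0)N 1/5 ✗
(2,1)S 5/8 ✓
(2,2)S 6/7 ✓
(2,3)S 5/6 ✓
(3,0)N 1/4 ✗
(3,1)S 4/7 ✓
(3,2)S 6/7 ✓
(3,4)S 2/3 ✓
(4,1)S 4/7 ✓
(4,2)N 2/7 ✗
(4,3)S 4/7 ✓
(4,4)N 1/4 ✗
(5,0)S 1/2 ✓
(5,1)N 1/4 ✗
(5,2)S 2/5 ✗
(5,3)N 2/5 ✗
(5,4)S 1/3 ✗
Unsatisfied: (0,0), (1,0), (1,1), (1,2), (2,0), (3,0), (4,2), (4,4), (5,1), (5,2), (5,3), (5,4) — 12 in total.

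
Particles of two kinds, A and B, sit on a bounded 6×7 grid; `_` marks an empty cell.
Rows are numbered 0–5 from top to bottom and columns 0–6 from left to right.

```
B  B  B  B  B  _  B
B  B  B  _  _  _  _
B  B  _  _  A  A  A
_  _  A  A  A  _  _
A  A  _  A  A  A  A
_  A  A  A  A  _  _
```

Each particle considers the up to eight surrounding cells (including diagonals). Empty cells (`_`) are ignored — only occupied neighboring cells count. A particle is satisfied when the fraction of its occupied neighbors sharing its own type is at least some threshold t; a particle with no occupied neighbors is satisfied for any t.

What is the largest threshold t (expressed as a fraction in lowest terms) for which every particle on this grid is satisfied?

3/4

Row 0: (0,0)B 3/3 · (0,1)B 5/5 · (0,2)B 4/4 · (0,3)B 3/3 · (0,4)B 1/1 · (0,6)B — no occupied neighbors
Row 1: (1,0)B 5/5 · (1,1)B 7/7 · (1,2)B 5/5
Row 2: (2,0)B 3/3 · (2,1)B 4/5 · (2,4)A 3/3 · (2,5)A 3/3 · (2,6)A 1/1
Row 3: (3,2)A 3/4 · (3,3)A 5/5 · (3,4)A 6/6
Row 4: (4,0)A 2/2 · (4,1)A 4/4 · (4,3)A 7/7 · (4,4)A 6/6 · (4,5)A 4/4 · (4,6)A 1/1
Row 5: (5,1)A 3/3 · (5,2)A 4/4 · (5,3)A 4/4 · (5,4)A 4/4
The smallest same-type fraction is 3/4 at (3,2), which reduces to 3/4. Any threshold above that leaves this particle unsatisfied.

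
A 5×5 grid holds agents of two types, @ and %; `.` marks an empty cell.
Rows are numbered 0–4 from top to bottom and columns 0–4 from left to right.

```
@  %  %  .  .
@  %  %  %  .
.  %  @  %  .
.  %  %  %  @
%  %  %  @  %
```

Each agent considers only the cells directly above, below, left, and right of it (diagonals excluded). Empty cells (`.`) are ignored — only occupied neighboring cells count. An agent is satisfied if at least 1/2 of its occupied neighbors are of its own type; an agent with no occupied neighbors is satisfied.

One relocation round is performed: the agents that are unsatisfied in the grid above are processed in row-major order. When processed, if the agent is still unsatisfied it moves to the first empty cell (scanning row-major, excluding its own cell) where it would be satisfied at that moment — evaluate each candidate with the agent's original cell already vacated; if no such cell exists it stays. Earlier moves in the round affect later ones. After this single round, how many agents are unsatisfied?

Initially unsatisfied (in order): (2,2), (3,4), (4,3), (4,4).
  (2,2) → (0,4).
  (3,4) → (1,4).
  (4,3) → (2,0).
  (4,4): now satisfied by earlier moves; stays.
Resulting grid:
@ % % . @
@ % % % @
@ % . % .
. % % % .
% % % . %
All satisfied now.

0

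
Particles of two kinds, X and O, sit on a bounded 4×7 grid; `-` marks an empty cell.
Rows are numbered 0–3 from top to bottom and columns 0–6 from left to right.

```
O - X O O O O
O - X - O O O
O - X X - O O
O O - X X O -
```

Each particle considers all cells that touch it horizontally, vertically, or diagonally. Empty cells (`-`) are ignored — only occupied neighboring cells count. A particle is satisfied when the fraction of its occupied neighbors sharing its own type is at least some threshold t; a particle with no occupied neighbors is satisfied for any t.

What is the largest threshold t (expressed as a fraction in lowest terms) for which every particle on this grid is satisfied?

(0,0)O 1/1
(0,2)X 1/2
(0,3)O 2/4
(0,4)O 4/4
(0,5)O 5/5
(0,6)O 3/3
(1,0)O 2/2
(1,2)X 3/4
(1,4)O 5/6
(1,5)O 7/7
(1,6)O 5/5
(2,0)O 3/3
(2,2)X 3/4
(2,3)X 4/5
(2,5)O 5/6
(2,6)O 4/4
(3,0)O 2/2
(3,1)O 2/3
(3,3)X 3/3
(3,4)X 2/4
(3,5)O 2/3
The smallest same-type fraction is 1/2 at (0,2), which reduces to 1/2. Any threshold above that leaves this particle unsatisfied.

1/2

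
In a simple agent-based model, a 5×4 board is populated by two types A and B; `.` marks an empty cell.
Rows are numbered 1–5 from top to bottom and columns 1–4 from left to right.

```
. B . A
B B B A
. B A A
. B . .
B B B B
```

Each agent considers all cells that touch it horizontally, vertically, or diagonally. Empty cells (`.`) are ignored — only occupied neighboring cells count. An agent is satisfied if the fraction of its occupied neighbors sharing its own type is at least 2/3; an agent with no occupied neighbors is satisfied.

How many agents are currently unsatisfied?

(1,2)B 3/3 ok
(1,4)A 1/2 unhappy
(2,1)B 3/3 ok
(2,2)B 4/5 ok
(2,3)B 3/7 unhappy
(2,4)A 3/4 ok
(3,2)B 4/5 ok
(3,3)A 2/6 unhappy
(3,4)A 2/3 ok
(4,2)B 4/5 ok
(5,1)B 2/2 ok
(5,2)B 3/3 ok
(5,3)B 3/3 ok
(5,4)B 1/1 ok
Unsatisfied: (1,4), (2,3), (3,3) — 3 in total.

3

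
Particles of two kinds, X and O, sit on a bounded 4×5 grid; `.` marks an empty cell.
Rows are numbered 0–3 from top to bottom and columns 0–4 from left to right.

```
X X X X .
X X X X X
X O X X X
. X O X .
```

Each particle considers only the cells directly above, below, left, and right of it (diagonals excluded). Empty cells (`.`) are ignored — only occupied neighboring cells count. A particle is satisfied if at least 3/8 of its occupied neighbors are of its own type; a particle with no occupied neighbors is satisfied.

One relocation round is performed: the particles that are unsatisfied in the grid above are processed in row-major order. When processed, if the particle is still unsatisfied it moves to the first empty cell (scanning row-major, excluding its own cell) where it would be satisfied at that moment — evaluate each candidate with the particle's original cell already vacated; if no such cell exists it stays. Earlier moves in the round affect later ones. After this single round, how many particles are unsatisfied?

Initially unsatisfied (in order): (2,1), (3,1), (3,2).
  (2,1): no empty cell satisfies it; stays.
  (3,1) → (0,4).
  (3,2) → (3,1).
Resulting grid:
X X X X X
X X X X X
X O X X X
. O . X .
Unsatisfied now: (2,1).

1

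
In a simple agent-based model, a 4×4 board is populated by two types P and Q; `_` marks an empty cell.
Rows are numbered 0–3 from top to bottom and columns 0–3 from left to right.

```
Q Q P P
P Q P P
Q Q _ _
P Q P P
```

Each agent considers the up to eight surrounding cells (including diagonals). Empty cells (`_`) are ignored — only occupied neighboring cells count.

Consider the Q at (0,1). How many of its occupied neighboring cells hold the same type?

Occupied neighbors of (0,1): (0,0)=Q, (0,2)=P, (1,0)=P, (1,1)=Q, (1,2)=P.
Same type (Q): 2 of 5.

2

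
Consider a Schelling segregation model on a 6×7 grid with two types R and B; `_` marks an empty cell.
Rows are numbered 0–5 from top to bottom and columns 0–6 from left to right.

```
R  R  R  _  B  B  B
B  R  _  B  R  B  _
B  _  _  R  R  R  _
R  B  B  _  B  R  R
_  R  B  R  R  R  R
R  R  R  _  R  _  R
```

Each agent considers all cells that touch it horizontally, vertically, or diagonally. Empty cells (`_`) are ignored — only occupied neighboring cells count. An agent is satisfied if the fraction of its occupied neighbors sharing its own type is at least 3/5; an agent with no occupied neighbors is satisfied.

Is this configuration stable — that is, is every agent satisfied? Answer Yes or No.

(0,0)R 2/3 satisfied
(0,1)R 3/4 satisfied
(0,2)R 2/3 satisfied
(0,4)B 3/4 satisfied
(0,5)B 3/4 satisfied
(0,6)B 2/2 satisfied
(1,0)B 1/4 not
(1,1)R 3/5 satisfied
(1,3)B 1/5 not
(1,4)R 3/7 not
(1,5)B 3/6 not
(2,0)B 2/4 not
(2,3)R 2/5 not
(2,4)R 4/7 not
(2,5)R 4/6 satisfied
(3,0)R 1/3 not
(3,1)B 3/5 satisfied
(3,2)B 2/5 not
(3,4)B 0/7 not
(3,5)R 6/7 satisfied
(3,6)R 4/4 satisfied
(4,1)R 4/7 not
(4,2)B 2/6 not
(4,3)R 3/6 not
(4,4)R 4/5 satisfied
(4,5)R 6/7 satisfied
(4,6)R 4/4 satisfied
(5,0)R 2/2 satisfied
(5,1)R 3/4 satisfied
(5,2)R 3/4 satisfied
(5,4)R 3/3 satisfied
(5,6)R 2/2 satisfied
For instance (1,0) has only 1/4 same-type neighbors, below 3/5.

No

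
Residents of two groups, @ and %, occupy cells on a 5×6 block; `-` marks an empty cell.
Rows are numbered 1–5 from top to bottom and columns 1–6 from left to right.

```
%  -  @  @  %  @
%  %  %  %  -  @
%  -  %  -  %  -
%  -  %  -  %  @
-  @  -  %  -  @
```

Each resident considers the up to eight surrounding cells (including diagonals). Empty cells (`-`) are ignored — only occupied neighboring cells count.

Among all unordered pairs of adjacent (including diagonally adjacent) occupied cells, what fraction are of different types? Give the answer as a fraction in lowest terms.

7/17

Scan each occupied cell's neighbors to the right and below (and the two forward diagonals) so each pair is counted once.
Row 1: %(1,1)–%(2,1)= %(1,1)–%(2,2)= @(1,3)–@(1,4)= @(1,3)–%(2,3)≠ @(1,3)–%(2,4)≠ @(1,3)–%(2,2)≠ @(1,4)–%(1,5)≠ @(1,4)–%(2,4)≠ @(1,4)–%(2,3)≠ %(1,5)–@(1,6)≠ %(1,5)–@(2,6)≠ %(1,5)–%(2,4)= @(1,6)–@(2,6)=  → 8/13 unlike.
Row 2: %(2,1)–%(2,2)= %(2,1)–%(3,1)= %(2,2)–%(2,3)= %(2,2)–%(3,3)= %(2,2)–%(3,1)= %(2,3)–%(2,4)= %(2,3)–%(3,3)= %(2,4)–%(3,5)= %(2,4)–%(3,3)= @(2,6)–%(3,5)≠  → 1/10 unlike.
Row 3: %(3,1)–%(4,1)= %(3,3)–%(4,3)= %(3,5)–%(4,5)= %(3,5)–@(4,6)≠  → 1/4 unlike.
Row 4: %(4,1)–@(5,2)≠ %(4,3)–%(5,4)= %(4,3)–@(5,2)≠ %(4,5)–@(4,6)≠ %(4,5)–@(5,6)≠ %(4,5)–%(5,4)= @(4,6)–@(5,6)=  → 4/7 unlike.
Total adjacent occupied pairs: 34; unlike-type pairs: 14.
14/34 reduces to 7/17.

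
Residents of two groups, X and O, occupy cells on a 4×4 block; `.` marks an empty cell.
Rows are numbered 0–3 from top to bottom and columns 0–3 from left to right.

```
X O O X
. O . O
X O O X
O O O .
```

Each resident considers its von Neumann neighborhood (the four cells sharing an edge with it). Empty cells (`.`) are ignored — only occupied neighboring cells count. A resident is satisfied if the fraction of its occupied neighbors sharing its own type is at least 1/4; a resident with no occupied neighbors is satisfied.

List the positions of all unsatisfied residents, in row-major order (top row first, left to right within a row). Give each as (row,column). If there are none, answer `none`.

(0,0)X 0/1 unhappy
(0,1)O 2/3 ok
(0,2)O 1/2 ok
(0,3)X 0/2 unhappy
(1,1)O 2/2 ok
(1,3)O 0/2 unhappy
(2,0)X 0/2 unhappy
(2,1)O 3/4 ok
(2,2)O 2/3 ok
(2,3)X 0/2 unhappy
(3,0)O 1/2 ok
(3,1)O 3/3 ok
(3,2)O 2/2 ok

(0,0), (0,3), (1,3), (2,0), (2,3)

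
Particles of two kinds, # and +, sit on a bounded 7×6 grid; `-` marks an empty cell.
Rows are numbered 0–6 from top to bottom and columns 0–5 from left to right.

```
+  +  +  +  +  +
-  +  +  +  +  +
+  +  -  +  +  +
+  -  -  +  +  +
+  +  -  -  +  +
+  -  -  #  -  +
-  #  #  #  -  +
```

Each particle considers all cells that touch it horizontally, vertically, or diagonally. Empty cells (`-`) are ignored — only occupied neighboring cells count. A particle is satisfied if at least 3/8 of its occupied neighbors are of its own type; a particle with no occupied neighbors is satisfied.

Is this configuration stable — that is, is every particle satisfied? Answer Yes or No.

Row 0: (0,0)+ 2/2 ok · (0,1)+ 4/4 ok · (0,2)+ 5/5 ok · (0,3)+ 5/5 ok · (0,4)+ 5/5 ok · (0,5)+ 3/3 ok
Row 1: (1,1)+ 6/6 ok · (1,2)+ 7/7 ok · (1,3)+ 7/7 ok · (1,4)+ 8/8 ok · (1,5)+ 5/5 ok
Row 2: (2,0)+ 3/3 ok · (2,1)+ 4/4 ok · (2,3)+ 6/6 ok · (2,4)+ 8/8 ok · (2,5)+ 5/5 ok
Row 3: (3,0)+ 4/4 ok · (3,3)+ 4/4 ok · (3,4)+ 7/7 ok · (3,5)+ 5/5 ok
Row 4: (4,0)+ 3/3 ok · (4,1)+ 3/3 ok · (4,4)+ 5/6 ok · (4,5)+ 4/4 ok
Row 5: (5,0)+ 2/3 ok · (5,3)# 2/3 ok · (5,5)+ 3/3 ok
Row 6: (6,1)# 1/2 ok · (6,2)# 3/3 ok · (6,3)# 2/2 ok · (6,5)+ 1/1 ok
All meet the threshold, so the configuration is stable.

Yes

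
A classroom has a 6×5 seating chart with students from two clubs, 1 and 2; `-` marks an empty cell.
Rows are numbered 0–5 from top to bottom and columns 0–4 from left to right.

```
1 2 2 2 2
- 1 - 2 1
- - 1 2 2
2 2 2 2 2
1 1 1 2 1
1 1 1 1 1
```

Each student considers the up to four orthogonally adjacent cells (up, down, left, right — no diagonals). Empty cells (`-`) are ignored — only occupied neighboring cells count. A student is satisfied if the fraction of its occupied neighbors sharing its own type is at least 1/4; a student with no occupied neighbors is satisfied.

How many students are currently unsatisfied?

4

Row 0: (0,0)1 0/1 ✗ · (0,1)2 1/3 ✓ · (0,2)2 2/2 ✓ · (0,3)2 3/3 ✓ · (0,4)2 1/2 ✓
Row 1: (1,1)1 0/1 ✗ · (1,3)2 2/3 ✓ · (1,4)1 0/3 ✗
Row 2: (2,2)1 0/2 ✗ · (2,3)2 3/4 ✓ · (2,4)2 2/3 ✓
Row 3: (3,0)2 1/2 ✓ · (3,1)2 2/3 ✓ · (3,2)2 2/4 ✓ · (3,3)2 4/4 ✓ · (3,4)2 2/3 ✓
Row 4: (4,0)1 2/3 ✓ · (4,1)1 3/4 ✓ · (4,2)1 2/4 ✓ · (4,3)2 1/4 ✓ · (4,4)1 1/3 ✓
Row 5: (5,0)1 2/2 ✓ · (5,1)1 3/3 ✓ · (5,2)1 3/3 ✓ · (5,3)1 2/3 ✓ · (5,4)1 2/2 ✓
Unsatisfied: (0,0), (1,1), (1,4), (2,2) — 4 in total.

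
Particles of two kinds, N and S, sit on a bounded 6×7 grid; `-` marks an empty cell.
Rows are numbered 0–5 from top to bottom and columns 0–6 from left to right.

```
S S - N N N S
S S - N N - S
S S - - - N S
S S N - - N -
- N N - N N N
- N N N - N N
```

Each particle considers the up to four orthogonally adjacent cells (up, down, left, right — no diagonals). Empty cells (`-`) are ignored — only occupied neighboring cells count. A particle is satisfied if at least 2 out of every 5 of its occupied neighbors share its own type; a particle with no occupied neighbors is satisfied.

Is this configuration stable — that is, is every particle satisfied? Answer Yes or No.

Yes

Row 0: (0,0)S 2/2 satisfied · (0,1)S 2/2 satisfied · (0,3)N 2/2 satisfied · (0,4)N 3/3 satisfied · (0,5)N 1/2 satisfied · (0,6)S 1/2 satisfied
Row 1: (1,0)S 3/3 satisfied · (1,1)S 3/3 satisfied · (1,3)N 2/2 satisfied · (1,4)N 2/2 satisfied · (1,6)S 2/2 satisfied
Row 2: (2,0)S 3/3 satisfied · (2,1)S 3/3 satisfied · (2,5)N 1/2 satisfied · (2,6)S 1/2 satisfied
Row 3: (3,0)S 2/2 satisfied · (3,1)S 2/4 satisfied · (3,2)N 1/2 satisfied · (3,5)N 2/2 satisfied
Row 4: (4,1)N 2/3 satisfied · (4,2)N 3/3 satisfied · (4,4)N 1/1 satisfied · (4,5)N 4/4 satisfied · (4,6)N 2/2 satisfied
Row 5: (5,1)N 2/2 satisfied · (5,2)N 3/3 satisfied · (5,3)N 1/1 satisfied · (5,5)N 2/2 satisfied · (5,6)N 2/2 satisfied
All meet the threshold, so the configuration is stable.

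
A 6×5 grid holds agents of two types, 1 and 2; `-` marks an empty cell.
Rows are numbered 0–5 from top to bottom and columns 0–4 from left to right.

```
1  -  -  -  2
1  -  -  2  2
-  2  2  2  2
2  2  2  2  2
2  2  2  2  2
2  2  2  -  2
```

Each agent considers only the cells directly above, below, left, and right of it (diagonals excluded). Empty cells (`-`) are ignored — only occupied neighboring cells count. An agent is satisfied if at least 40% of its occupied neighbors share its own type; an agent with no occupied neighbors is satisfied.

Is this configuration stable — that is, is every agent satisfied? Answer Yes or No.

Yes

Row 0: (0,0)1 1/1 ok · (0,4)2 1/1 ok
Row 1: (1,0)1 1/1 ok · (1,3)2 2/2 ok · (1,4)2 3/3 ok
Row 2: (2,1)2 2/2 ok · (2,2)2 3/3 ok · (2,3)2 4/4 ok · (2,4)2 3/3 ok
Row 3: (3,0)2 2/2 ok · (3,1)2 4/4 ok · (3,2)2 4/4 ok · (3,3)2 4/4 ok · (3,4)2 3/3 ok
Row 4: (4,0)2 3/3 ok · (4,1)2 4/4 ok · (4,2)2 4/4 ok · (4,3)2 3/3 ok · (4,4)2 3/3 ok
Row 5: (5,0)2 2/2 ok · (5,1)2 3/3 ok · (5,2)2 2/2 ok · (5,4)2 1/1 ok
All meet the threshold, so the configuration is stable.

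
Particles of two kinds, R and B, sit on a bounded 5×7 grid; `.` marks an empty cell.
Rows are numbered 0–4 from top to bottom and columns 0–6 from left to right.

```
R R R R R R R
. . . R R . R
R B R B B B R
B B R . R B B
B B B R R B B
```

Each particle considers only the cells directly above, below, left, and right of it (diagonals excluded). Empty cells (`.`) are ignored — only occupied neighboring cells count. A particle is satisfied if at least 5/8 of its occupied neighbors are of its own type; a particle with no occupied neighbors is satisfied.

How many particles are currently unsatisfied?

Row 0: (0,0)R 1/1 ✓ · (0,1)R 2/2 ✓ · (0,2)R 2/2 ✓ · (0,3)R 3/3 ✓ · (0,4)R 3/3 ✓ · (0,5)R 2/2 ✓ · (0,6)R 2/2 ✓
Row 1: (1,3)R 2/3 ✓ · (1,4)R 2/3 ✓ · (1,6)R 2/2 ✓
Row 2: (2,0)R 0/2 ✗ · (2,1)B 1/3 ✗ · (2,2)R 1/3 ✗ · (2,3)B 1/3 ✗ · (2,4)B 2/4 ✗ · (2,5)B 2/3 ✓ · (2,6)R 1/3 ✗
Row 3: (3,0)B 2/3 ✓ · (3,1)B 3/4 ✓ · (3,2)R 1/3 ✗ · (3,4)R 1/3 ✗ · (3,5)B 3/4 ✓ · (3,6)B 2/3 ✓
Row 4: (4,0)B 2/2 ✓ · (4,1)B 3/3 ✓ · (4,2)B 1/3 ✗ · (4,3)R 1/2 ✗ · (4,4)R 2/3 ✓ · (4,5)B 2/3 ✓ · (4,6)B 2/2 ✓
Unsatisfied: (2,0), (2,1), (2,2), (2,3), (2,4), (2,6), (3,2), (3,4), (4,2), (4,3) — 10 in total.

10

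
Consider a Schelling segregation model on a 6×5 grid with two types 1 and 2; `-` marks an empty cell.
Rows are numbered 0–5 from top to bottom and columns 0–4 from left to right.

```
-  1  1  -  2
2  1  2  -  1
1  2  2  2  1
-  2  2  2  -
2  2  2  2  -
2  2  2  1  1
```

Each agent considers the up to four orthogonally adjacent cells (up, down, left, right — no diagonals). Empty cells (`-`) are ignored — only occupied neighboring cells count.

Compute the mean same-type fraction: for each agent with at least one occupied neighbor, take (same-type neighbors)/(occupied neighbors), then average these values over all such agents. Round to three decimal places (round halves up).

0.663

Row 0: (0,1)1 2/2 · (0,2)1 1/2 · (0,4)2 0/1
Row 1: (1,0)2 0/2 · (1,1)1 1/4 · (1,2)2 1/3 · (1,4)1 1/2
Row 2: (2,0)1 0/2 · (2,1)2 2/4 · (2,2)2 4/4 · (2,3)2 2/3 · (2,4)1 1/2
Row 3: (3,1)2 3/3 · (3,2)2 4/4 · (3,3)2 3/3
Row 4: (4,0)2 2/2 · (4,1)2 4/4 · (4,2)2 4/4 · (4,3)2 2/3
Row 5: (5,0)2 2/2 · (5,1)2 3/3 · (5,2)2 2/3 · (5,3)1 1/3 · (5,4)1 1/1
Sum over 24 agents: 2/2 + 1/2 + 0/1 + 0/2 + 1/4 + 1/3 + 1/2 + 0/2 + 2/4 + 4/4 + 2/3 + 1/2 + 3/3 + 4/4 + 3/3 + 2/2 + 4/4 + 4/4 + 2/3 + 2/2 + 3/3 + 2/3 + 1/3 + 1/1 = 191/12; mean = 191/12 ÷ 24 = 191/288 = 0.663194… → 0.663.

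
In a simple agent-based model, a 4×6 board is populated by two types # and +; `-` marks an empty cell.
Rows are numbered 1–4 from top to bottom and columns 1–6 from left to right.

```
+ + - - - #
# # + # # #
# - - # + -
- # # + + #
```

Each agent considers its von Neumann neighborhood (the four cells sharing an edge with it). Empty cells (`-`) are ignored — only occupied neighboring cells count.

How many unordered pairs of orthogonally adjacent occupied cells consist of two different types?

9

Scan each occupied cell's neighbors to the right and below so each pair is counted once.
Row 1: +(1,1)–+(1,2)= +(1,1)–#(2,1)≠ +(1,2)–#(2,2)≠ #(1,6)–#(2,6)=  → 2/4 unlike.
Row 2: #(2,1)–#(2,2)= #(2,1)–#(3,1)= #(2,2)–+(2,3)≠ +(2,3)–#(2,4)≠ #(2,4)–#(2,5)= #(2,4)–#(3,4)= #(2,5)–#(2,6)= #(2,5)–+(3,5)≠  → 3/8 unlike.
Row 3: #(3,4)–+(3,5)≠ #(3,4)–+(4,4)≠ +(3,5)–+(4,5)=  → 2/3 unlike.
Row 4: #(4,2)–#(4,3)= #(4,3)–+(4,4)≠ +(4,4)–+(4,5)= +(4,5)–#(4,6)≠  → 2/4 unlike.
Total adjacent occupied pairs: 19; unlike-type pairs: 9.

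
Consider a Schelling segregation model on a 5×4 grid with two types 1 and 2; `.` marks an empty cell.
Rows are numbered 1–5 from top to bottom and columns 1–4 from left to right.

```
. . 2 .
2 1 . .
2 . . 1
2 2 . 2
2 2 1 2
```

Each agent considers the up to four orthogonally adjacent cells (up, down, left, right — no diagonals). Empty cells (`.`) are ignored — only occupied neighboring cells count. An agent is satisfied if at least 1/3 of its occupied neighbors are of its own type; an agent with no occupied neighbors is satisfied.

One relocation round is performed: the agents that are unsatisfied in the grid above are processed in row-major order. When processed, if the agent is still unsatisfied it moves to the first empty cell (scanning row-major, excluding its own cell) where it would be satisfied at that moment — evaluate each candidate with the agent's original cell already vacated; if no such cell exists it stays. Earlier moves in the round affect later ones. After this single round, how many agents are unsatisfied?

Initially unsatisfied (in order): (2,2), (3,4), (5,3).
  (2,2) → (2,4).
  (3,4): now satisfied by earlier moves; stays.
  (5,3) → (1,4).
Resulting grid:
. . 2 1
2 . . 1
2 . . 1
2 2 . 2
2 2 . 2
Unsatisfied now: (1,3).

1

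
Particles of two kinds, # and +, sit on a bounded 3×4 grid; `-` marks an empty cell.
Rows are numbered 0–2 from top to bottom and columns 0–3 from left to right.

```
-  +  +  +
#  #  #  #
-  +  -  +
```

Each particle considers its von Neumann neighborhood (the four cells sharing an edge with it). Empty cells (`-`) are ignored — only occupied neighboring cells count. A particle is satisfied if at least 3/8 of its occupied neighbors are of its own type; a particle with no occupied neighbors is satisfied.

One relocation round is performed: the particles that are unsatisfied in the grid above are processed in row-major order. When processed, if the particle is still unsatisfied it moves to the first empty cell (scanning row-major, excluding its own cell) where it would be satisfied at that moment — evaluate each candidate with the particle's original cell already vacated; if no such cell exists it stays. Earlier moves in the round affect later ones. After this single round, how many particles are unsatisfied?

2

Initially unsatisfied (in order): (1,3), (2,1), (2,3).
  (1,3) → (0,0).
  (2,1) → (1,3).
  (2,3): now satisfied by earlier moves; stays.
Resulting grid:
# + + +
# # # +
- - - +
Unsatisfied now: (0,1), (1,2).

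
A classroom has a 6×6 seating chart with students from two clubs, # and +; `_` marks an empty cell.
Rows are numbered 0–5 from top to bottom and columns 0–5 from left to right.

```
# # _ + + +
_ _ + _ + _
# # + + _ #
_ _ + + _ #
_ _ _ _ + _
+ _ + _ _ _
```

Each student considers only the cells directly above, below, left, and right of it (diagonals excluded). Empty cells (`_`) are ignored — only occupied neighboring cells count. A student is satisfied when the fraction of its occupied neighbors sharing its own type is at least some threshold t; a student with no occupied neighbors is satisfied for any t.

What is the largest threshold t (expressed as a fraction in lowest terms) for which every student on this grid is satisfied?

1/2

(0,0)# 1/1
(0,1)# 1/1
(0,3)+ 1/1
(0,4)+ 3/3
(0,5)+ 1/1
(1,2)+ 1/1
(1,4)+ 1/1
(2,0)# 1/1
(2,1)# 1/2
(2,2)+ 3/4
(2,3)+ 2/2
(2,5)# 1/1
(3,2)+ 2/2
(3,3)+ 2/2
(3,5)# 1/1
(4,4)+ — no occupied neighbors
(5,0)+ — no occupied neighbors
(5,2)+ — no occupied neighbors
The smallest same-type fraction is 1/2 at (2,1), which reduces to 1/2. Any threshold above that leaves this student unsatisfied.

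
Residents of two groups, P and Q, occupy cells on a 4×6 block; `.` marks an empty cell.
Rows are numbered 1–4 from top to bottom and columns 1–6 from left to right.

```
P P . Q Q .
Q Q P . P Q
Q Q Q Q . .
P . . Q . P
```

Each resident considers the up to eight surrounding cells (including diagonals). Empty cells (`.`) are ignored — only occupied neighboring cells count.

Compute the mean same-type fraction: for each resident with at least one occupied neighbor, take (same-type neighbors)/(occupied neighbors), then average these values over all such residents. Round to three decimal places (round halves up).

0.493

(1,1)P 1/3
(1,2)P 2/4
(1,4)Q 1/3
(1,5)Q 2/3
(2,1)Q 3/5
(2,2)Q 4/7
(2,3)P 1/6
(2,5)P 0/4
(2,6)Q 1/2
(3,1)Q 3/4
(3,2)Q 4/6
(3,3)Q 4/5
(3,4)Q 2/4
(4,1)P 0/2
(4,4)Q 2/2
(4,6)P — no occupied neighbors
Sum over 15 residents: 1/3 + 2/4 + 1/3 + 2/3 + 3/5 + 4/7 + 1/6 + 0/4 + 1/2 + 3/4 + 4/6 + 4/5 + 2/4 + 0/2 + 2/2 = 3103/420; mean = 3103/420 ÷ 15 = 3103/6300 = 0.492539… → 0.493.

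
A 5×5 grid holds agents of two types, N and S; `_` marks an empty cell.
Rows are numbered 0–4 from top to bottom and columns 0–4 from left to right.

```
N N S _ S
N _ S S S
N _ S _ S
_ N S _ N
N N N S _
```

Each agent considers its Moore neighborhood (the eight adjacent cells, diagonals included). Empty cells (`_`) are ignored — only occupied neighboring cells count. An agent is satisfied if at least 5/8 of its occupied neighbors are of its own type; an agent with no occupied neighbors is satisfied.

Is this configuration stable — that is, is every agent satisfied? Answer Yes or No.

No

Row 0: (0,0)N 2/2 ok · (0,1)N 2/4 unhappy · (0,2)S 2/3 ok · (0,4)S 2/2 ok
Row 1: (1,0)N 3/3 ok · (1,2)S 3/4 ok · (1,3)S 6/6 ok · (1,4)S 3/3 ok
Row 2: (2,0)N 2/2 ok · (2,2)S 3/4 ok · (2,4)S 2/3 ok
Row 3: (3,1)N 4/6 ok · (3,2)S 2/5 unhappy · (3,4)N 0/2 unhappy
Row 4: (4,0)N 2/2 ok · (4,1)N 3/4 ok · (4,2)N 2/4 unhappy · (4,3)S 1/3 unhappy
For instance (0,1) has only 2/4 same-type neighbors, below 5/8.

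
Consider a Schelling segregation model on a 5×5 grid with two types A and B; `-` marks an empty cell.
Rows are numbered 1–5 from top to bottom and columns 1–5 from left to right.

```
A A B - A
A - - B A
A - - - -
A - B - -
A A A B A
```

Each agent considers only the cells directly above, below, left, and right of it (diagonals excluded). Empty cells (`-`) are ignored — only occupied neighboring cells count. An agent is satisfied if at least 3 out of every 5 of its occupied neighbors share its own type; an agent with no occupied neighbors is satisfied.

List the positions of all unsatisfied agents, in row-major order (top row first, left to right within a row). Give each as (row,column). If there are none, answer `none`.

Row 1: (1,1)A 2/2 satisfied · (1,2)A 1/2 not · (1,3)B 0/1 not · (1,5)A 1/1 satisfied
Row 2: (2,1)A 2/2 satisfied · (2,4)B 0/1 not · (2,5)A 1/2 not
Row 3: (3,1)A 2/2 satisfied
Row 4: (4,1)A 2/2 satisfied · (4,3)B 0/1 not
Row 5: (5,1)A 2/2 satisfied · (5,2)A 2/2 satisfied · (5,3)A 1/3 not · (5,4)B 0/2 not · (5,5)A 0/1 not

(1,2), (1,3), (2,4), (2,5), (4,3), (5,3), (5,4), (5,5)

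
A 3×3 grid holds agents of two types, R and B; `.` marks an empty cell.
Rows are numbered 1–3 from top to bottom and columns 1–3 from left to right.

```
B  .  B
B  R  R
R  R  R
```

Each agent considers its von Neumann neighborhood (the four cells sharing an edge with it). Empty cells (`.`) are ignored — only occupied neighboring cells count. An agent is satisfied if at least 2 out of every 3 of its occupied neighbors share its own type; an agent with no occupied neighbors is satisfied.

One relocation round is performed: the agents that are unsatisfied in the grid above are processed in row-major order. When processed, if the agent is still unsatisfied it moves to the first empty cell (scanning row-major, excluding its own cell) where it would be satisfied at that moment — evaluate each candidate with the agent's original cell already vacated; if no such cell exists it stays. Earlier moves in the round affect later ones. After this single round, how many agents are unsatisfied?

1

Initially unsatisfied (in order): (1,3), (2,1), (3,1).
  (1,3): no empty cell satisfies it; stays.
  (2,1) → (1,2).
  (3,1): now satisfied by earlier moves; stays.
Resulting grid:
B B B
. R R
R R R
Unsatisfied now: (1,3).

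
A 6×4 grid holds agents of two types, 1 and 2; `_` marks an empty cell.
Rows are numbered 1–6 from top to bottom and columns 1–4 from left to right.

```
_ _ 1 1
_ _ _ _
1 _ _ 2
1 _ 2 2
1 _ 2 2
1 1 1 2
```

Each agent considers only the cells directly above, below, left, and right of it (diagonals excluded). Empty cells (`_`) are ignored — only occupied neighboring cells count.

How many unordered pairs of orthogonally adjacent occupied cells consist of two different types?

Scan each occupied cell's neighbors to the right and below so each pair is counted once.
Row 1: 1(1,3)–1(1,4)=  → 0/1 unlike.
Row 3: 1(3,1)–1(4,1)= 2(3,4)–2(4,4)=  → 0/2 unlike.
Row 4: 1(4,1)–1(5,1)= 2(4,3)–2(4,4)= 2(4,3)–2(5,3)= 2(4,4)–2(5,4)=  → 0/4 unlike.
Row 5: 1(5,1)–1(6,1)= 2(5,3)–2(5,4)= 2(5,3)–1(6,3)≠ 2(5,4)–2(6,4)=  → 1/4 unlike.
Row 6: 1(6,1)–1(6,2)= 1(6,2)–1(6,3)= 1(6,3)–2(6,4)≠  → 1/3 unlike.
Total adjacent occupied pairs: 14; unlike-type pairs: 2.

2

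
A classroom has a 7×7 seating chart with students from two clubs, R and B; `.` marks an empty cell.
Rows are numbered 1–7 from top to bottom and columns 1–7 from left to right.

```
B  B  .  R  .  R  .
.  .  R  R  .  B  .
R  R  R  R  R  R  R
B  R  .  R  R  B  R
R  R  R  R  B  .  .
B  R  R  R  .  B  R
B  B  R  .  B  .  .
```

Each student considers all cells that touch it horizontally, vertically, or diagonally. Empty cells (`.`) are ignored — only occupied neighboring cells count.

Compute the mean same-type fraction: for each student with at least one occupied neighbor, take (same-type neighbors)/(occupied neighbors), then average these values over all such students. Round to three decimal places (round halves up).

0.627

(1,1)B 1/1
(1,2)B 1/2
(1,4)R 2/2
(1,6)R 0/1
(2,3)R 5/6
(2,4)R 5/5
(2,6)B 0/4
(3,1)R 2/3
(3,2)R 4/5
(3,3)R 6/6
(3,4)R 6/6
(3,5)R 5/7
(3,6)R 4/6
(3,7)R 2/4
(4,1)B 0/5
(4,2)R 6/7
(4,4)R 6/7
(4,5)R 5/7
(4,6)B 1/6
(4,7)R 2/3
(5,1)R 3/5
(5,2)R 5/7
(5,3)R 7/7
(5,4)R 5/6
(5,5)B 2/6
(6,1)B 2/5
(6,2)R 5/8
(6,3)R 6/7
(6,4)R 4/6
(6,6)B 2/3
(6,7)R 0/1
(7,1)B 2/3
(7,2)B 2/5
(7,3)R 3/4
(7,5)B 1/2
Sum over 35 students: 1/1 + 1/2 + 2/2 + 0/1 + 5/6 + 5/5 + 0/4 + 2/3 + 4/5 + 6/6 + 6/6 + 5/7 + 4/6 + 2/4 + 0/5 + 6/7 + 6/7 + 5/7 + 1/6 + 2/3 + 3/5 + 5/7 + 7/7 + 5/6 + 2/6 + 2/5 + 5/8 + 6/7 + 4/6 + 2/3 + 0/1 + 2/3 + 2/5 + 3/4 + 1/2 = 18443/840; mean = 18443/840 ÷ 35 = 18443/29400 = 0.627312… → 0.627.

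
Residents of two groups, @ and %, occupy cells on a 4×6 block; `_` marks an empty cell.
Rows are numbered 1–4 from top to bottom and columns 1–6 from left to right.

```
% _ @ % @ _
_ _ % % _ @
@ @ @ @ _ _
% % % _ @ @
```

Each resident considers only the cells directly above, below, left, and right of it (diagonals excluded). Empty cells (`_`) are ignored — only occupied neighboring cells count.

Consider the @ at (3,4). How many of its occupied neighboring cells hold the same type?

1

Occupied neighbors of (3,4): (2,4)=%, (3,3)=@.
Same type (@): 1 of 2.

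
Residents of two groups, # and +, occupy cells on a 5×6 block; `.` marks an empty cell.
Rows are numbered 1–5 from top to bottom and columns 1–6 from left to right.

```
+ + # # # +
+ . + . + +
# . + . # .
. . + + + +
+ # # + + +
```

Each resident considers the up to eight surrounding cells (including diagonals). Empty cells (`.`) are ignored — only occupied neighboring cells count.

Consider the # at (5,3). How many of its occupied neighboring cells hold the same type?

Occupied neighbors of (5,3): (4,3)=+, (4,4)=+, (5,2)=#, (5,4)=+.
Same type (#): 1 of 4.

1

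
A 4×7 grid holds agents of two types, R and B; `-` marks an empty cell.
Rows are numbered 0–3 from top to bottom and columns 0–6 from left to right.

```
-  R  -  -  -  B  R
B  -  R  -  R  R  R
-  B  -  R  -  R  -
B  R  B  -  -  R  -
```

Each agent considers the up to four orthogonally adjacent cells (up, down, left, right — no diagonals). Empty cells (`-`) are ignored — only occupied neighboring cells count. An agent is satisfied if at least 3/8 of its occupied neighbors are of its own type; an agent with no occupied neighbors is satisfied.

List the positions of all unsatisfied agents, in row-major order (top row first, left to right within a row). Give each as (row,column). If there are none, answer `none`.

(0,5), (2,1), (3,0), (3,1), (3,2)

Row 0: (0,1)R 0/0 ✓ · (0,5)B 0/2 ✗ · (0,6)R 1/2 ✓
Row 1: (1,0)B 0/0 ✓ · (1,2)R 0/0 ✓ · (1,4)R 1/1 ✓ · (1,5)R 3/4 ✓ · (1,6)R 2/2 ✓
Row 2: (2,1)B 0/1 ✗ · (2,3)R 0/0 ✓ · (2,5)R 2/2 ✓
Row 3: (3,0)B 0/1 ✗ · (3,1)R 0/3 ✗ · (3,2)B 0/1 ✗ · (3,5)R 1/1 ✓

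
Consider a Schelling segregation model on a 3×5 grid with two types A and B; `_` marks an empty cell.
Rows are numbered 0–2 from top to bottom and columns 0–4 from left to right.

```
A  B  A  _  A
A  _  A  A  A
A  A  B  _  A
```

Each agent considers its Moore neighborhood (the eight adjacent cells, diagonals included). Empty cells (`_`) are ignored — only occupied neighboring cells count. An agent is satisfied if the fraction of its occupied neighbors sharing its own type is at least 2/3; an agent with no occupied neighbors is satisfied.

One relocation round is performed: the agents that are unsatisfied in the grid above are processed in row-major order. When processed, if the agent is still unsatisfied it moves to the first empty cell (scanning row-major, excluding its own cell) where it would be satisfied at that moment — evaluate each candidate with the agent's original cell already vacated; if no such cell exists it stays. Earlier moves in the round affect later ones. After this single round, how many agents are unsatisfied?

2

Initially unsatisfied (in order): (0,0), (0,1), (1,2), (2,2).
  (0,0) → (0,3).
  (0,1): no empty cell satisfies it; stays.
  (1,2): now satisfied by earlier moves; stays.
  (2,2): no empty cell satisfies it; stays.
Resulting grid:
_ B A A A
A _ A A A
A A B _ A
Unsatisfied now: (0,1), (2,2).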